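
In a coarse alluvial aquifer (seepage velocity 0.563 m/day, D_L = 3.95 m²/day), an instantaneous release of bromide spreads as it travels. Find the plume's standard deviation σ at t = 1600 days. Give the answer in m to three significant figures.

Dispersive spreading gives a Gaussian with σ² = 2Dt; advection only shifts the center.
σ = √(2 × 3.95 × 1600) = 112 m.

112 m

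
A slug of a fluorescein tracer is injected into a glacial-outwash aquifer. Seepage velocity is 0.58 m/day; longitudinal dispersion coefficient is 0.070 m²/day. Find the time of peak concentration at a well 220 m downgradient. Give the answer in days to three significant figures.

379 days

For the 1D instantaneous-source solution, setting ∂C/∂t = 0 at fixed x gives v²t² + 2Dt − x² = 0, so t = (√(D² + v²x²) − D)/v².
√(D² + v²x²) = √(0.070² + 0.58² × 220²) = 127.6; v² = 0.3364.
t = (127.6 − 0.070)/0.3364 = 379 days (vs. the pure-advection estimate x/v = 379 d).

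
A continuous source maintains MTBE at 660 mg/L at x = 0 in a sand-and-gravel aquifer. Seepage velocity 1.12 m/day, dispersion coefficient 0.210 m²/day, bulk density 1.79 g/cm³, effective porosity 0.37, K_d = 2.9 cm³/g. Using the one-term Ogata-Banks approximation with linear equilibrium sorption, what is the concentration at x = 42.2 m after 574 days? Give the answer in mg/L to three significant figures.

Retardation factor R = 1 + ρ_b·K_d/n = 1 + 1.79 × 2.9/0.37 = 15.03.
Sorption retards both mechanisms: v_R = v/R = 0.07452 m/day, D_R = D/R = 0.01397 m²/day.
v_R·t = 0.07452 × 574 = 42.77448 m; 2√(D_R t) = 5.663 m; argument = (42.2 − 42.77448)/5.663 = -0.1014.
C = C₀ × ½·erfc(-0.1014) = 660 × 0.5570 = 368 mg/L.

368 mg/L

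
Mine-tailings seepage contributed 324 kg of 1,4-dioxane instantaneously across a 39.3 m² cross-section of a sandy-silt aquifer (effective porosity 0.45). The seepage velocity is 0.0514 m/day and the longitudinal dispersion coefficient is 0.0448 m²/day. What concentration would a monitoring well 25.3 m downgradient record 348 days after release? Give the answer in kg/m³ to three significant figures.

For an instantaneous plane source, C(x,t) = M/(n_e·A·√(4πDt)) · exp(−(x−vt)²/(4Dt)), with n_e·A the pore (flow) area.
Plume center vt = 0.0514 × 348 = 17.8872 m, so the well at 25.3 m is 7.4128 m downgradient of the peak.
√(4πDt) = 14.00 m, giving peak height M/(n_e·A·√(4πDt)) = 324/(0.45 × 39.3 × 14.00) = 1.309 kg/m³.
(x−vt)²/(4Dt) = (7.4128)²/(4 × 0.0448 × 348) = 0.8811; exp(−0.8811) = 0.4143.
C = 1.309 × 0.4143 = 0.542 kg/m³.

0.542 kg/m³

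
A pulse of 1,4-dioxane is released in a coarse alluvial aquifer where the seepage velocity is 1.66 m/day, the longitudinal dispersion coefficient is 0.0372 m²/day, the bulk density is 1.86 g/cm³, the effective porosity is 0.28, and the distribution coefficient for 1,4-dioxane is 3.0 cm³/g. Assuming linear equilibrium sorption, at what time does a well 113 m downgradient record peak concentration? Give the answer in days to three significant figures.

1420 days

Retardation factor R = 1 + ρ_b·K_d/n = 1 + 1.86 × 3.0/0.28 = 20.93.
Sorption retards both mechanisms: v_R = v/R = 0.07931 m/day, D_R = D/R = 0.001777 m²/day.
Peak time from v_R²t² + 2D_R t − x² = 0: t = (√(D_R² + v_R²x²) − D_R)/v_R².
√(D_R² + v_R²x²) = √(0.001777² + 0.07931² × 113²) = 8.962; v_R² = 0.006290.
t = (8.962 − 0.001777)/0.006290 = 1420 days.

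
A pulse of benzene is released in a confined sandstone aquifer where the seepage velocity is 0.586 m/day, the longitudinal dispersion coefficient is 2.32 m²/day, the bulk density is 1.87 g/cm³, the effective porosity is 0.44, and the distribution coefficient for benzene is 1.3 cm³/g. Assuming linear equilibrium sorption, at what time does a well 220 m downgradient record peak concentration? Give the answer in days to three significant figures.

2410 days

Retardation factor R = 1 + ρ_b·K_d/n = 1 + 1.87 × 1.3/0.44 = 6.525.
Sorption retards both mechanisms: v_R = v/R = 0.08981 m/day, D_R = D/R = 0.3556 m²/day.
Peak time from v_R²t² + 2D_R t − x² = 0: t = (√(D_R² + v_R²x²) − D_R)/v_R².
√(D_R² + v_R²x²) = √(0.3556² + 0.08981² × 220²) = 19.76; v_R² = 0.008066.
t = (19.76 − 0.3556)/0.008066 = 2410 days.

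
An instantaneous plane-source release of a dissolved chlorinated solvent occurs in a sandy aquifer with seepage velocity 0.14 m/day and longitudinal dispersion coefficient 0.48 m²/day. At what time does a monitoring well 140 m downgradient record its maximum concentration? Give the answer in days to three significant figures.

For the 1D instantaneous-source solution, setting ∂C/∂t = 0 at fixed x gives v²t² + 2Dt − x² = 0, so t = (√(D² + v²x²) − D)/v².
√(D² + v²x²) = √(0.48² + 0.14² × 140²) = 19.61; v² = 0.0196.
t = (19.61 − 0.48)/0.0196 = 976 days (vs. the pure-advection estimate x/v = 1000 d).

976 days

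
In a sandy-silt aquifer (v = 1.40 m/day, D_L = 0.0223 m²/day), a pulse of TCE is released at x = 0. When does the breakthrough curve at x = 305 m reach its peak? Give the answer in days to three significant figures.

218 days

For the 1D instantaneous-source solution, setting ∂C/∂t = 0 at fixed x gives v²t² + 2Dt − x² = 0, so t = (√(D² + v²x²) − D)/v².
√(D² + v²x²) = √(0.0223² + 1.40² × 305²) = 427.0; v² = 1.96.
t = (427.0 − 0.0223)/1.96 = 218 days (vs. the pure-advection estimate x/v = 218 d).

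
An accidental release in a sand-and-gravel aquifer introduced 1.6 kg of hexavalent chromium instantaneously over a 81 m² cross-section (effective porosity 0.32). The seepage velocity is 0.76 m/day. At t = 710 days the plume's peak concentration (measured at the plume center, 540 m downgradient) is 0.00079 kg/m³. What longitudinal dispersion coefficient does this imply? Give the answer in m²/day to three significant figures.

At the plume center C_max = M/(n_e·A·√(4πDt)), so D = M²/(4πt·(n_e·A·C_max)²).
n_e·A·C_max = 0.32 × 81 × 0.00079 = 0.02048 kg/m.
D = 1.6²/(4π × 710 × 0.02048²) = 0.684 m²/day.

0.684 m²/day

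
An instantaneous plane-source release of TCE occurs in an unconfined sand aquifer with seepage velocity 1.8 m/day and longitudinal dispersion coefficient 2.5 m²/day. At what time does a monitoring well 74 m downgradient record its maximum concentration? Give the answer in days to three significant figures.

For the 1D instantaneous-source solution, setting ∂C/∂t = 0 at fixed x gives v²t² + 2Dt − x² = 0, so t = (√(D² + v²x²) − D)/v².
√(D² + v²x²) = √(2.5² + 1.8² × 74²) = 133.2; v² = 3.24.
t = (133.2 − 2.5)/3.24 = 40.3 days (vs. the pure-advection estimate x/v = 41.1 d).

40.3 days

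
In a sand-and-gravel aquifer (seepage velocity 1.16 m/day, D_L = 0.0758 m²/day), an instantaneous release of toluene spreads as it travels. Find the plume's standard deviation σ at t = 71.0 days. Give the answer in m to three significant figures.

Dispersive spreading gives a Gaussian with σ² = 2Dt; advection only shifts the center.
σ = √(2 × 0.0758 × 71.0) = 3.28 m.

3.28 m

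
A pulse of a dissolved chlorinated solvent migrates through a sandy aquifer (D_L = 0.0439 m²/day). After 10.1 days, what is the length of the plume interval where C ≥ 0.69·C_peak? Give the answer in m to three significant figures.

1.62 m

The plume is Gaussian with σ = √(2Dt) = √(2 × 0.0439 × 10.1) = 0.9417 m.
C/C_peak = exp(−Δx²/(2σ²)) = 0.69 ⇒ Δx = σ·√(−2 ln 0.69) = 0.9417 × 0.8615 = 0.8113 m.
Width = 2Δx = 1.62 m.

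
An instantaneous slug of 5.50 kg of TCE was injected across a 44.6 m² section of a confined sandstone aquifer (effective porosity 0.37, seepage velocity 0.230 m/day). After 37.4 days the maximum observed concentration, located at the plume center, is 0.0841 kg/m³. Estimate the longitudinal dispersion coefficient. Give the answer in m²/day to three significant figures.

0.0334 m²/day

At the plume center C_max = M/(n_e·A·√(4πDt)), so D = M²/(4πt·(n_e·A·C_max)²).
n_e·A·C_max = 0.37 × 44.6 × 0.0841 = 1.388 kg/m.
D = 5.50²/(4π × 37.4 × 1.388²) = 0.0334 m²/day.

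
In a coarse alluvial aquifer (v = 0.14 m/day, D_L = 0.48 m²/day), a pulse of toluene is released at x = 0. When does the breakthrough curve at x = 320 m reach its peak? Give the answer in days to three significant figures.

2260 days

For the 1D instantaneous-source solution, setting ∂C/∂t = 0 at fixed x gives v²t² + 2Dt − x² = 0, so t = (√(D² + v²x²) − D)/v².
√(D² + v²x²) = √(0.48² + 0.14² × 320²) = 44.80; v² = 0.0196.
t = (44.80 − 0.48)/0.0196 = 2260 days (vs. the pure-advection estimate x/v = 2290 d).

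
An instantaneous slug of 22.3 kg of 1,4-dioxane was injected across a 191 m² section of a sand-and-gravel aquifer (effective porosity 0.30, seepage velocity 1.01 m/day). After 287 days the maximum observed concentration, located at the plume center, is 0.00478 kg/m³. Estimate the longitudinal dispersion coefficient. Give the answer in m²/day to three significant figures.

1.84 m²/day

At the plume center C_max = M/(n_e·A·√(4πDt)), so D = M²/(4πt·(n_e·A·C_max)²).
n_e·A·C_max = 0.30 × 191 × 0.00478 = 0.2739 kg/m.
D = 22.3²/(4π × 287 × 0.2739²) = 1.84 m²/day.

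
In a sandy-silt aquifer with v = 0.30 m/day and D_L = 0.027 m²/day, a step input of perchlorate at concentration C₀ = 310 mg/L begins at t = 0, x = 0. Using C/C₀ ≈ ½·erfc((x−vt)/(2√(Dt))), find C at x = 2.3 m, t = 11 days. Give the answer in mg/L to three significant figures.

280 mg/L

For a continuous step input, C/C₀ ≈ ½·erfc((x−vt)/(2√(Dt))).
vt = 0.30 × 11 = 3.3 m and 2√(Dt) = 2√(0.027 × 11) = 1.090 m.
Argument (x−vt)/(2√(Dt)) = (2.3 − 3.3)/1.090 = -0.9174; ½·erfc(-0.9174) = 0.9028.
C = 310 × 0.9028 = 280 mg/L.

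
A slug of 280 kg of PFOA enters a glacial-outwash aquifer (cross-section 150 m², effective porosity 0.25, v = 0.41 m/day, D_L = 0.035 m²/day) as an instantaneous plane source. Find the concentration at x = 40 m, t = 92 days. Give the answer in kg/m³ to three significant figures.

0.784 kg/m³

For an instantaneous plane source, C(x,t) = M/(n_e·A·√(4πDt)) · exp(−(x−vt)²/(4Dt)), with n_e·A the pore (flow) area.
Plume center vt = 0.41 × 92 = 37.72 m, so the well at 40 m is 2.28 m downgradient of the peak.
√(4πDt) = 6.361 m, giving peak height M/(n_e·A·√(4πDt)) = 280/(0.25 × 150 × 6.361) = 1.174 kg/m³.
(x−vt)²/(4Dt) = (2.28)²/(4 × 0.035 × 92) = 0.4036; exp(−0.4036) = 0.6679.
C = 1.174 × 0.6679 = 0.784 kg/m³.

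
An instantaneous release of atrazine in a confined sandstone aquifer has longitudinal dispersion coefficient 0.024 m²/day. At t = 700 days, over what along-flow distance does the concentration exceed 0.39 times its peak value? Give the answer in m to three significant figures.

The plume is Gaussian with σ = √(2Dt) = √(2 × 0.024 × 700) = 5.797 m.
C/C_peak = exp(−Δx²/(2σ²)) = 0.39 ⇒ Δx = σ·√(−2 ln 0.39) = 5.797 × 1.372 = 7.953 m.
Width = 2Δx = 15.9 m.

15.9 m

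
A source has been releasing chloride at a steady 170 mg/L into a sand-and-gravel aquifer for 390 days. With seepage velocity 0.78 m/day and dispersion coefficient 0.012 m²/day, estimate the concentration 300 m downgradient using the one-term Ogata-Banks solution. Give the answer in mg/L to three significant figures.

156 mg/L

For a continuous step input, C/C₀ ≈ ½·erfc((x−vt)/(2√(Dt))).
vt = 0.78 × 390 = 304.2 m and 2√(Dt) = 2√(0.012 × 390) = 4.327 m.
Argument (x−vt)/(2√(Dt)) = (300 − 304.2)/4.327 = -0.9706; ½·erfc(-0.9706) = 0.9151.
C = 170 × 0.9151 = 156 mg/L.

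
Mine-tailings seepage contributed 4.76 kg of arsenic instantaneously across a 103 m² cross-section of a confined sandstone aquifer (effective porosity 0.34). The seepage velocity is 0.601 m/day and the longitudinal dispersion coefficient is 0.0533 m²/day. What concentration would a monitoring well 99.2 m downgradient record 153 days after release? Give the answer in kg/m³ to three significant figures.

0.00268 kg/m³

For an instantaneous plane source, C(x,t) = M/(n_e·A·√(4πDt)) · exp(−(x−vt)²/(4Dt)), with n_e·A the pore (flow) area.
Plume center vt = 0.601 × 153 = 91.953 m, so the well at 99.2 m is 7.247 m downgradient of the peak.
√(4πDt) = 10.12 m, giving peak height M/(n_e·A·√(4πDt)) = 4.76/(0.34 × 103 × 10.12) = 0.01343 kg/m³.
(x−vt)²/(4Dt) = (7.247)²/(4 × 0.0533 × 153) = 1.610; exp(−1.610) = 0.1999.
C = 0.01343 × 0.1999 = 0.00268 kg/m³.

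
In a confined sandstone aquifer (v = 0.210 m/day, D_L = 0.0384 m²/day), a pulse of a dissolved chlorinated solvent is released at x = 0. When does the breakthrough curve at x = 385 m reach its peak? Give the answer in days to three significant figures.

For the 1D instantaneous-source solution, setting ∂C/∂t = 0 at fixed x gives v²t² + 2Dt − x² = 0, so t = (√(D² + v²x²) − D)/v².
√(D² + v²x²) = √(0.0384² + 0.210² × 385²) = 80.85; v² = 0.0441.
t = (80.85 − 0.0384)/0.0441 = 1830 days (vs. the pure-advection estimate x/v = 1830 d).

1830 days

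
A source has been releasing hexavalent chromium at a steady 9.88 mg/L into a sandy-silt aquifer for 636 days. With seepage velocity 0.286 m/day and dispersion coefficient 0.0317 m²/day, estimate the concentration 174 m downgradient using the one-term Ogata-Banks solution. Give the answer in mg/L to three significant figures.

For a continuous step input, C/C₀ ≈ ½·erfc((x−vt)/(2√(Dt))).
vt = 0.286 × 636 = 181.896 m and 2√(Dt) = 2√(0.0317 × 636) = 8.980 m.
Argument (x−vt)/(2√(Dt)) = (174 − 181.896)/8.980 = -0.8793; ½·erfc(-0.8793) = 0.8932.
C = 9.88 × 0.8932 = 8.82 mg/L.

8.82 mg/L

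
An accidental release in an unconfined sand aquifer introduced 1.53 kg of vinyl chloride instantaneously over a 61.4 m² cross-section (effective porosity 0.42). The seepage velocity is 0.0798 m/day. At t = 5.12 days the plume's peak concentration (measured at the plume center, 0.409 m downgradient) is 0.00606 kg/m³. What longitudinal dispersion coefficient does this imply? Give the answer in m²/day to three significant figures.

At the plume center C_max = M/(n_e·A·√(4πDt)), so D = M²/(4πt·(n_e·A·C_max)²).
n_e·A·C_max = 0.42 × 61.4 × 0.00606 = 0.1563 kg/m.
D = 1.53²/(4π × 5.12 × 0.1563²) = 1.49 m²/day.

1.49 m²/day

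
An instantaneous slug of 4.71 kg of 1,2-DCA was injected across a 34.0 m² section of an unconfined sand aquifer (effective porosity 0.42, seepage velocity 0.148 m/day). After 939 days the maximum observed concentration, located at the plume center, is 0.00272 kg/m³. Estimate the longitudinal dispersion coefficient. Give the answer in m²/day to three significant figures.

1.25 m²/day

At the plume center C_max = M/(n_e·A·√(4πDt)), so D = M²/(4πt·(n_e·A·C_max)²).
n_e·A·C_max = 0.42 × 34.0 × 0.00272 = 0.03884 kg/m.
D = 4.71²/(4π × 939 × 0.03884²) = 1.25 m²/day.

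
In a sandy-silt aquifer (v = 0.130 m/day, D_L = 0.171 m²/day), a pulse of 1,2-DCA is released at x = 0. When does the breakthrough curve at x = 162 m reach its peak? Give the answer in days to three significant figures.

1240 days

For the 1D instantaneous-source solution, setting ∂C/∂t = 0 at fixed x gives v²t² + 2Dt − x² = 0, so t = (√(D² + v²x²) − D)/v².
√(D² + v²x²) = √(0.171² + 0.130² × 162²) = 21.06; v² = 0.0169.
t = (21.06 − 0.171)/0.0169 = 1240 days (vs. the pure-advection estimate x/v = 1250 d).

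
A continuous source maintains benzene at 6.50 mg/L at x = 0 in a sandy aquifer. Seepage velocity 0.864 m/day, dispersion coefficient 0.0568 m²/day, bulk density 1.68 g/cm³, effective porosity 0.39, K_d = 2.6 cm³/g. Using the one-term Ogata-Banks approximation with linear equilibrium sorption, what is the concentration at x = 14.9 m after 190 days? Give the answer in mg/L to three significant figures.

0.902 mg/L

Retardation factor R = 1 + ρ_b·K_d/n = 1 + 1.68 × 2.6/0.39 = 12.20.
Sorption retards both mechanisms: v_R = v/R = 0.07082 m/day, D_R = D/R = 0.004656 m²/day.
v_R·t = 0.07082 × 190 = 13.4558 m; 2√(D_R t) = 1.881 m; argument = (14.9 − 13.4558)/1.881 = 0.7678.
C = C₀ × ½·erfc(0.7678) = 6.50 × 0.1388 = 0.902 mg/L.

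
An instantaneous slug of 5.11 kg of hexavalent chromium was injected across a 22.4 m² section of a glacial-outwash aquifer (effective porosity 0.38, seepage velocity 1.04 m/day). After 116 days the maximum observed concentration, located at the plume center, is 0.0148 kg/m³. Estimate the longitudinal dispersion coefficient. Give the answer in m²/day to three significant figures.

At the plume center C_max = M/(n_e·A·√(4πDt)), so D = M²/(4πt·(n_e·A·C_max)²).
n_e·A·C_max = 0.38 × 22.4 × 0.0148 = 0.1260 kg/m.
D = 5.11²/(4π × 116 × 0.1260²) = 1.13 m²/day.

1.13 m²/day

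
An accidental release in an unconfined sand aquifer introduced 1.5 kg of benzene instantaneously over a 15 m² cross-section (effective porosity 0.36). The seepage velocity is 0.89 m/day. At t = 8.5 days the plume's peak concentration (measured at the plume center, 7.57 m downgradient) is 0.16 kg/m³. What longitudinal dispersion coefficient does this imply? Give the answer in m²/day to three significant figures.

At the plume center C_max = M/(n_e·A·√(4πDt)), so D = M²/(4πt·(n_e·A·C_max)²).
n_e·A·C_max = 0.36 × 15 × 0.16 = 0.8640 kg/m.
D = 1.5²/(4π × 8.5 × 0.8640²) = 0.0282 m²/day.

0.0282 m²/day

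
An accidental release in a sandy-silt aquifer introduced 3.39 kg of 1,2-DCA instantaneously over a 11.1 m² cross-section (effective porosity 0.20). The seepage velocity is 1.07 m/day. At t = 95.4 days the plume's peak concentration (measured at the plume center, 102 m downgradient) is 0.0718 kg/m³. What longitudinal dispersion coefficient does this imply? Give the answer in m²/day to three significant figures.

0.377 m²/day

At the plume center C_max = M/(n_e·A·√(4πDt)), so D = M²/(4πt·(n_e·A·C_max)²).
n_e·A·C_max = 0.20 × 11.1 × 0.0718 = 0.1594 kg/m.
D = 3.39²/(4π × 95.4 × 0.1594²) = 0.377 m²/day.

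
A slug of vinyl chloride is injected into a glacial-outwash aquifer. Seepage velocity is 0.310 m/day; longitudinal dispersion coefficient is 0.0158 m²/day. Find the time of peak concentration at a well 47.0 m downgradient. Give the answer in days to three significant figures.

151 days

For the 1D instantaneous-source solution, setting ∂C/∂t = 0 at fixed x gives v²t² + 2Dt − x² = 0, so t = (√(D² + v²x²) − D)/v².
√(D² + v²x²) = √(0.0158² + 0.310² × 47.0²) = 14.57; v² = 0.0961.
t = (14.57 − 0.0158)/0.0961 = 151 days (vs. the pure-advection estimate x/v = 152 d).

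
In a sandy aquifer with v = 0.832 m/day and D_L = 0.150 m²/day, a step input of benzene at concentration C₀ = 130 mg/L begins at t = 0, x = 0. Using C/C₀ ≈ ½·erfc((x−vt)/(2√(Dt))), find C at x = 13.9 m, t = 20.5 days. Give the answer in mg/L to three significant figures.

117 mg/L

For a continuous step input, C/C₀ ≈ ½·erfc((x−vt)/(2√(Dt))).
vt = 0.832 × 20.5 = 17.056 m and 2√(Dt) = 2√(0.150 × 20.5) = 3.507 m.
Argument (x−vt)/(2√(Dt)) = (13.9 − 17.056)/3.507 = -0.8999; ½·erfc(-0.8999) = 0.8984.
C = 130 × 0.8984 = 117 mg/L.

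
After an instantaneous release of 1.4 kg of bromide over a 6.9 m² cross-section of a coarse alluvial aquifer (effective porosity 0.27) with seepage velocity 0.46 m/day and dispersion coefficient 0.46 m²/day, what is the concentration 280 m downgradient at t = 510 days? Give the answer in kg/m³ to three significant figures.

0.00154 kg/m³

For an instantaneous plane source, C(x,t) = M/(n_e·A·√(4πDt)) · exp(−(x−vt)²/(4Dt)), with n_e·A the pore (flow) area.
Plume center vt = 0.46 × 510 = 234.6 m, so the well at 280 m is 45.4 m downgradient of the peak.
√(4πDt) = 54.30 m, giving peak height M/(n_e·A·√(4πDt)) = 1.4/(0.27 × 6.9 × 54.30) = 0.01384 kg/m³.
(x−vt)²/(4Dt) = (45.4)²/(4 × 0.46 × 510) = 2.196; exp(−2.196) = 0.1112.
C = 0.01384 × 0.1112 = 0.00154 kg/m³.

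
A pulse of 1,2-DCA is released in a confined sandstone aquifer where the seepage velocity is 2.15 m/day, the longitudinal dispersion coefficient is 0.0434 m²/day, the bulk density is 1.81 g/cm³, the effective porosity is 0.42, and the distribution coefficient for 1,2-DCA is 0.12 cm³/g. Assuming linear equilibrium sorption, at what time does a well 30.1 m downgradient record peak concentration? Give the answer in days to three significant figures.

21.2 days

Retardation factor R = 1 + ρ_b·K_d/n = 1 + 1.81 × 0.12/0.42 = 1.517.
Sorption retards both mechanisms: v_R = v/R = 1.417 m/day, D_R = D/R = 0.02861 m²/day.
Peak time from v_R²t² + 2D_R t − x² = 0: t = (√(D_R² + v_R²x²) − D_R)/v_R².
√(D_R² + v_R²x²) = √(0.02861² + 1.417² × 30.1²) = 42.65; v_R² = 2.008.
t = (42.65 − 0.02861)/2.008 = 21.2 days.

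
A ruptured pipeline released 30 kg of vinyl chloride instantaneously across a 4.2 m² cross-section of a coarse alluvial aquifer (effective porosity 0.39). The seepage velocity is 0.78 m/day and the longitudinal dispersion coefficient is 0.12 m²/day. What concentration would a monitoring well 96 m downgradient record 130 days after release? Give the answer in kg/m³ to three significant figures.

For an instantaneous plane source, C(x,t) = M/(n_e·A·√(4πDt)) · exp(−(x−vt)²/(4Dt)), with n_e·A the pore (flow) area.
Plume center vt = 0.78 × 130 = 101.4 m, so the well at 96 m is 5.4 m upgradient of the peak.
√(4πDt) = 14.00 m, giving peak height M/(n_e·A·√(4πDt)) = 30/(0.39 × 4.2 × 14.00) = 1.308 kg/m³.
(x−vt)²/(4Dt) = (-5.4)²/(4 × 0.12 × 130) = 0.4673; exp(−0.4673) = 0.6267.
C = 1.308 × 0.6267 = 0.820 kg/m³.

0.820 kg/m³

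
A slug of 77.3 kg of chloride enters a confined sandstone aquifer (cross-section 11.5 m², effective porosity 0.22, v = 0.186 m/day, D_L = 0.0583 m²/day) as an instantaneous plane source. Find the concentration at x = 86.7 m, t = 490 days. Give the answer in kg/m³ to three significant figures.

For an instantaneous plane source, C(x,t) = M/(n_e·A·√(4πDt)) · exp(−(x−vt)²/(4Dt)), with n_e·A the pore (flow) area.
Plume center vt = 0.186 × 490 = 91.14 m, so the well at 86.7 m is 4.44 m upgradient of the peak.
√(4πDt) = 18.95 m, giving peak height M/(n_e·A·√(4πDt)) = 77.3/(0.22 × 11.5 × 18.95) = 1.612 kg/m³.
(x−vt)²/(4Dt) = (-4.44)²/(4 × 0.0583 × 490) = 0.1725; exp(−0.1725) = 0.8416.
C = 1.612 × 0.8416 = 1.36 kg/m³.

1.36 kg/m³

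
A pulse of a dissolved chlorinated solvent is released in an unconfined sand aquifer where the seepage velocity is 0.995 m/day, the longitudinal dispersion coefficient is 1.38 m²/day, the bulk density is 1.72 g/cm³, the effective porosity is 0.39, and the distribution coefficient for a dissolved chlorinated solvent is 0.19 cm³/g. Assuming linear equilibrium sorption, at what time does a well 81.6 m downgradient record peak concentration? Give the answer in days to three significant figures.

Retardation factor R = 1 + ρ_b·K_d/n = 1 + 1.72 × 0.19/0.39 = 1.838.
Sorption retards both mechanisms: v_R = v/R = 0.5413 m/day, D_R = D/R = 0.7508 m²/day.
Peak time from v_R²t² + 2D_R t − x² = 0: t = (√(D_R² + v_R²x²) − D_R)/v_R².
√(D_R² + v_R²x²) = √(0.7508² + 0.5413² × 81.6²) = 44.18; v_R² = 0.2930.
t = (44.18 − 0.7508)/0.2930 = 148 days.

148 days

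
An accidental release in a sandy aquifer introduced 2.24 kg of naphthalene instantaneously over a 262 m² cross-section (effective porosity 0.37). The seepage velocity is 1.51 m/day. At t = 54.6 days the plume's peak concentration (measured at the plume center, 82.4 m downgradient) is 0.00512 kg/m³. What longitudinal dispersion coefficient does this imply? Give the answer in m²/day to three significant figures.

At the plume center C_max = M/(n_e·A·√(4πDt)), so D = M²/(4πt·(n_e·A·C_max)²).
n_e·A·C_max = 0.37 × 262 × 0.00512 = 0.4963 kg/m.
D = 2.24²/(4π × 54.6 × 0.4963²) = 0.0297 m²/day.

0.0297 m²/day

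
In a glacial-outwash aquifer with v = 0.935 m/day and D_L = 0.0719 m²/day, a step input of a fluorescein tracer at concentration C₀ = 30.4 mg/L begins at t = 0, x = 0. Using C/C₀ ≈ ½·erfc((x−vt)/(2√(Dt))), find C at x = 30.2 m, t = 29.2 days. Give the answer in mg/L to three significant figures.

For a continuous step input, C/C₀ ≈ ½·erfc((x−vt)/(2√(Dt))).
vt = 0.935 × 29.2 = 27.302 m and 2√(Dt) = 2√(0.0719 × 29.2) = 2.898 m.
Argument (x−vt)/(2√(Dt)) = (30.2 − 27.302)/2.898 = 1.000; ½·erfc(1.000) = 0.07865.
C = 30.4 × 0.07865 = 2.39 mg/L.

2.39 mg/L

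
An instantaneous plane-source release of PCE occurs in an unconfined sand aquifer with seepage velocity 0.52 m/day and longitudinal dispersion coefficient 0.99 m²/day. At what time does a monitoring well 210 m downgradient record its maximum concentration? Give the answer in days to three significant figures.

400 days

For the 1D instantaneous-source solution, setting ∂C/∂t = 0 at fixed x gives v²t² + 2Dt − x² = 0, so t = (√(D² + v²x²) − D)/v².
√(D² + v²x²) = √(0.99² + 0.52² × 210²) = 109.2; v² = 0.2704.
t = (109.2 − 0.99)/0.2704 = 400 days (vs. the pure-advection estimate x/v = 404 d).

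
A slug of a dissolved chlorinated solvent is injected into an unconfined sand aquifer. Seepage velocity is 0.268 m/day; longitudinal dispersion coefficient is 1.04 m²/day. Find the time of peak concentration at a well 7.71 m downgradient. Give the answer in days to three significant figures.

17.7 days

For the 1D instantaneous-source solution, setting ∂C/∂t = 0 at fixed x gives v²t² + 2Dt − x² = 0, so t = (√(D² + v²x²) − D)/v².
√(D² + v²x²) = √(1.04² + 0.268² × 7.71²) = 2.313; v² = 0.071824.
t = (2.313 − 1.04)/0.071824 = 17.7 days (vs. the pure-advection estimate x/v = 28.8 d).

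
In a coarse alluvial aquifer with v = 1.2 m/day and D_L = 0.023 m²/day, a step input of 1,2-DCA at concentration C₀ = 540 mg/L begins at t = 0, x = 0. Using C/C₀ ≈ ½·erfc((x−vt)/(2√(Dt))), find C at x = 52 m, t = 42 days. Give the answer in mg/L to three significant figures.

For a continuous step input, C/C₀ ≈ ½·erfc((x−vt)/(2√(Dt))).
vt = 1.2 × 42 = 50.4 m and 2√(Dt) = 2√(0.023 × 42) = 1.966 m.
Argument (x−vt)/(2√(Dt)) = (52 − 50.4)/1.966 = 0.8138; ½·erfc(0.8138) = 0.1249.
C = 540 × 0.1249 = 67.4 mg/L.

67.4 mg/L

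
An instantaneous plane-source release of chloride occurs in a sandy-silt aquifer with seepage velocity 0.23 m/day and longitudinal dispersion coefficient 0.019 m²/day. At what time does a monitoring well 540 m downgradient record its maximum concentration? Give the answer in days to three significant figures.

For the 1D instantaneous-source solution, setting ∂C/∂t = 0 at fixed x gives v²t² + 2Dt − x² = 0, so t = (√(D² + v²x²) − D)/v².
√(D² + v²x²) = √(0.019² + 0.23² × 540²) = 124.2; v² = 0.0529.
t = (124.2 − 0.019)/0.0529 = 2350 days (vs. the pure-advection estimate x/v = 2350 d).

2350 days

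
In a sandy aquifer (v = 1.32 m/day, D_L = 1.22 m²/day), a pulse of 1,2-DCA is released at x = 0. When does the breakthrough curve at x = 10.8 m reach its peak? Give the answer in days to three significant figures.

For the 1D instantaneous-source solution, setting ∂C/∂t = 0 at fixed x gives v²t² + 2Dt − x² = 0, so t = (√(D² + v²x²) − D)/v².
√(D² + v²x²) = √(1.22² + 1.32² × 10.8²) = 14.31; v² = 1.7424.
t = (14.31 − 1.22)/1.7424 = 7.51 days (vs. the pure-advection estimate x/v = 8.18 d).

7.51 days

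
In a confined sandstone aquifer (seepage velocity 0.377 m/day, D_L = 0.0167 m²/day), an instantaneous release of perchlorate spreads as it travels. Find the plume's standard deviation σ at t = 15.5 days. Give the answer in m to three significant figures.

Dispersive spreading gives a Gaussian with σ² = 2Dt; advection only shifts the center.
σ = √(2 × 0.0167 × 15.5) = 0.720 m.

0.720 m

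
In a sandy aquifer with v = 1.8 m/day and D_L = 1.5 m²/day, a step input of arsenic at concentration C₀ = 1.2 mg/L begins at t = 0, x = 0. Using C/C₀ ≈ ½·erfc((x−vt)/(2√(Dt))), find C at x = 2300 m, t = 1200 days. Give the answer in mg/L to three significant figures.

0.0118 mg/L

For a continuous step input, C/C₀ ≈ ½·erfc((x−vt)/(2√(Dt))).
vt = 1.8 × 1200 = 2160 m and 2√(Dt) = 2√(1.5 × 1200) = 84.85 m.
Argument (x−vt)/(2√(Dt)) = (2300 − 2160)/84.85 = 1.650; ½·erfc(1.650) = 0.009812.
C = 1.2 × 0.009812 = 0.0118 mg/L.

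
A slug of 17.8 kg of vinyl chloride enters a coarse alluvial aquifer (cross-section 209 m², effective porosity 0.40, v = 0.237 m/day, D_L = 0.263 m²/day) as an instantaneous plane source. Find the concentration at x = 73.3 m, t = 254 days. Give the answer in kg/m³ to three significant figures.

0.00387 kg/m³

For an instantaneous plane source, C(x,t) = M/(n_e·A·√(4πDt)) · exp(−(x−vt)²/(4Dt)), with n_e·A the pore (flow) area.
Plume center vt = 0.237 × 254 = 60.198 m, so the well at 73.3 m is 13.102 m downgradient of the peak.
√(4πDt) = 28.97 m, giving peak height M/(n_e·A·√(4πDt)) = 17.8/(0.40 × 209 × 28.97) = 0.007350 kg/m³.
(x−vt)²/(4Dt) = (13.102)²/(4 × 0.263 × 254) = 0.6424; exp(−0.6424) = 0.5260.
C = 0.007350 × 0.5260 = 0.00387 kg/m³.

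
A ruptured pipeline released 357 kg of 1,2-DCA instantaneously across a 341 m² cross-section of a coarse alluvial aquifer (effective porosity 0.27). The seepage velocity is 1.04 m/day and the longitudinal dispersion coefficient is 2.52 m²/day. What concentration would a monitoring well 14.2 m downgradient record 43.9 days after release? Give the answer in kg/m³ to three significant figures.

0.0111 kg/m³

For an instantaneous plane source, C(x,t) = M/(n_e·A·√(4πDt)) · exp(−(x−vt)²/(4Dt)), with n_e·A the pore (flow) area.
Plume center vt = 1.04 × 43.9 = 45.656 m, so the well at 14.2 m is 31.456 m upgradient of the peak.
√(4πDt) = 37.29 m, giving peak height M/(n_e·A·√(4πDt)) = 357/(0.27 × 341 × 37.29) = 0.1040 kg/m³.
(x−vt)²/(4Dt) = (-31.456)²/(4 × 2.52 × 43.9) = 2.236; exp(−2.236) = 0.1069.
C = 0.1040 × 0.1069 = 0.0111 kg/m³.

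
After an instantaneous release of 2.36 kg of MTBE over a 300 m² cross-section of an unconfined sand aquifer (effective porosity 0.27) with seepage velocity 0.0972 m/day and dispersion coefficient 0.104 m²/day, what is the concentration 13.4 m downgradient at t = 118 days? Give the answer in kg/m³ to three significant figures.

0.00217 kg/m³

For an instantaneous plane source, C(x,t) = M/(n_e·A·√(4πDt)) · exp(−(x−vt)²/(4Dt)), with n_e·A the pore (flow) area.
Plume center vt = 0.0972 × 118 = 11.4696 m, so the well at 13.4 m is 1.9304 m downgradient of the peak.
√(4πDt) = 12.42 m, giving peak height M/(n_e·A·√(4πDt)) = 2.36/(0.27 × 300 × 12.42) = 0.002346 kg/m³.
(x−vt)²/(4Dt) = (1.9304)²/(4 × 0.104 × 118) = 0.07591; exp(−0.07591) = 0.9269.
C = 0.002346 × 0.9269 = 0.00217 kg/m³.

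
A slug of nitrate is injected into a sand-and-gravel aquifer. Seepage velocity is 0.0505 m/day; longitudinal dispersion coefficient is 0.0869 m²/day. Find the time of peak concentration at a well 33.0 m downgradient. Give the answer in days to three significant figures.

For the 1D instantaneous-source solution, setting ∂C/∂t = 0 at fixed x gives v²t² + 2Dt − x² = 0, so t = (√(D² + v²x²) − D)/v².
√(D² + v²x²) = √(0.0869² + 0.0505² × 33.0²) = 1.669; v² = 0.00255025.
t = (1.669 − 0.0869)/0.00255025 = 620 days (vs. the pure-advection estimate x/v = 653 d).

620 days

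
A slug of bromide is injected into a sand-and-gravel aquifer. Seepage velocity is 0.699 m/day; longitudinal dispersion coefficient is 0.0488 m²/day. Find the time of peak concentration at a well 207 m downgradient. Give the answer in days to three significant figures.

For the 1D instantaneous-source solution, setting ∂C/∂t = 0 at fixed x gives v²t² + 2Dt − x² = 0, so t = (√(D² + v²x²) − D)/v².
√(D² + v²x²) = √(0.0488² + 0.699² × 207²) = 144.7; v² = 0.488601.
t = (144.7 − 0.0488)/0.488601 = 296 days (vs. the pure-advection estimate x/v = 296 d).

296 days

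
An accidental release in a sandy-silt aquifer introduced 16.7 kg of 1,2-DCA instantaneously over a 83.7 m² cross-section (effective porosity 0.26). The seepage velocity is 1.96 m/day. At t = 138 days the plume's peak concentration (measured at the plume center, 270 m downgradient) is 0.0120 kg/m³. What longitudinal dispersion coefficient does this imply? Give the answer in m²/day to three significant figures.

2.36 m²/day

At the plume center C_max = M/(n_e·A·√(4πDt)), so D = M²/(4πt·(n_e·A·C_max)²).
n_e·A·C_max = 0.26 × 83.7 × 0.0120 = 0.2611 kg/m.
D = 16.7²/(4π × 138 × 0.2611²) = 2.36 m²/day.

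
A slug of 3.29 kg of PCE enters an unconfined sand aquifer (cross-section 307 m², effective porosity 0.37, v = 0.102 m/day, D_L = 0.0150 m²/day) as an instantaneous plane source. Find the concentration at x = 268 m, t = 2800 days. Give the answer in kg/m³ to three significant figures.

For an instantaneous plane source, C(x,t) = M/(n_e·A·√(4πDt)) · exp(−(x−vt)²/(4Dt)), with n_e·A the pore (flow) area.
Plume center vt = 0.102 × 2800 = 285.6 m, so the well at 268 m is 17.6 m upgradient of the peak.
√(4πDt) = 22.97 m, giving peak height M/(n_e·A·√(4πDt)) = 3.29/(0.37 × 307 × 22.97) = 0.001261 kg/m³.
(x−vt)²/(4Dt) = (-17.6)²/(4 × 0.0150 × 2800) = 1.844; exp(−1.844) = 0.1582.
C = 0.001261 × 0.1582 = 0.000199 kg/m³.

0.000199 kg/m³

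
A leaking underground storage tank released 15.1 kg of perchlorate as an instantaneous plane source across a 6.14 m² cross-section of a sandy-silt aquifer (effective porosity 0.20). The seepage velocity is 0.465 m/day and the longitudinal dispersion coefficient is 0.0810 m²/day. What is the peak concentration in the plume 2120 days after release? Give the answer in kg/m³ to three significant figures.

The peak of an instantaneous 1D plume sits at x = vt; there the Gaussian factor is 1 and C_max = M/(n_e·A·√(4πDt)), where n_e·A is the pore area the mass is dissolved in.
√(4πDt) = √(4π × 0.0810 × 2120) = 46.45 m, so C_max = 15.1/(0.20 × 6.14 × 46.45) = 0.265 kg/m³.

0.265 kg/m³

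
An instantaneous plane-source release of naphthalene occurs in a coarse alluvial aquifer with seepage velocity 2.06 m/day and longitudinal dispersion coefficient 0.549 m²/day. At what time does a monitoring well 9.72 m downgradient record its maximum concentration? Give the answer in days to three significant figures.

For the 1D instantaneous-source solution, setting ∂C/∂t = 0 at fixed x gives v²t² + 2Dt − x² = 0, so t = (√(D² + v²x²) − D)/v².
√(D² + v²x²) = √(0.549² + 2.06² × 9.72²) = 20.03; v² = 4.2436.
t = (20.03 − 0.549)/4.2436 = 4.59 days (vs. the pure-advection estimate x/v = 4.72 d).

4.59 days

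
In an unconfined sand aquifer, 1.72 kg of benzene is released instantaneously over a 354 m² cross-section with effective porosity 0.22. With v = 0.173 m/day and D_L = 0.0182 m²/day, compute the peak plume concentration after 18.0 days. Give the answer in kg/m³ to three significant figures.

0.0109 kg/m³

The peak of an instantaneous 1D plume sits at x = vt; there the Gaussian factor is 1 and C_max = M/(n_e·A·√(4πDt)), where n_e·A is the pore area the mass is dissolved in.
√(4πDt) = √(4π × 0.0182 × 18.0) = 2.029 m, so C_max = 1.72/(0.22 × 354 × 2.029) = 0.0109 kg/m³.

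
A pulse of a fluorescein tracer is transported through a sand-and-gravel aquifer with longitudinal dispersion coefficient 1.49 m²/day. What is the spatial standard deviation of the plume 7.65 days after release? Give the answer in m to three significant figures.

Dispersive spreading gives a Gaussian with σ² = 2Dt; advection only shifts the center.
σ = √(2 × 1.49 × 7.65) = 4.77 m.

4.77 m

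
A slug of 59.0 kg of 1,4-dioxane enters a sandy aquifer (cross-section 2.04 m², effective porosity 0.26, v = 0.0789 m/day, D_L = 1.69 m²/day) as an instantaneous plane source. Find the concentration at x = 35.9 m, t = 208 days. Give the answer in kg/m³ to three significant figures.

1.28 kg/m³

For an instantaneous plane source, C(x,t) = M/(n_e·A·√(4πDt)) · exp(−(x−vt)²/(4Dt)), with n_e·A the pore (flow) area.
Plume center vt = 0.0789 × 208 = 16.4112 m, so the well at 35.9 m is 19.4888 m downgradient of the peak.
√(4πDt) = 66.46 m, giving peak height M/(n_e·A·√(4πDt)) = 59.0/(0.26 × 2.04 × 66.46) = 1.674 kg/m³.
(x−vt)²/(4Dt) = (19.4888)²/(4 × 1.69 × 208) = 0.2701; exp(−0.2701) = 0.7633.
C = 1.674 × 0.7633 = 1.28 kg/m³.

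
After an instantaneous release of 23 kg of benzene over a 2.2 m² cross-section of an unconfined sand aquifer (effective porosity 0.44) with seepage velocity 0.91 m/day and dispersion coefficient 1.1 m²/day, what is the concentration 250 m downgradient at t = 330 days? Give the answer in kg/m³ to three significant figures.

For an instantaneous plane source, C(x,t) = M/(n_e·A·√(4πDt)) · exp(−(x−vt)²/(4Dt)), with n_e·A the pore (flow) area.
Plume center vt = 0.91 × 330 = 300.3 m, so the well at 250 m is 50.3 m upgradient of the peak.
√(4πDt) = 67.54 m, giving peak height M/(n_e·A·√(4πDt)) = 23/(0.44 × 2.2 × 67.54) = 0.3518 kg/m³.
(x−vt)²/(4Dt) = (-50.3)²/(4 × 1.1 × 330) = 1.742; exp(−1.742) = 0.1752.
C = 0.3518 × 0.1752 = 0.0616 kg/m³.

0.0616 kg/m³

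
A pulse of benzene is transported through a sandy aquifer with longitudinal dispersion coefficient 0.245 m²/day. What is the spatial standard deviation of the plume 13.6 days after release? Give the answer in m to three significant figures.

Dispersive spreading gives a Gaussian with σ² = 2Dt; advection only shifts the center.
σ = √(2 × 0.245 × 13.6) = 2.58 m.

2.58 m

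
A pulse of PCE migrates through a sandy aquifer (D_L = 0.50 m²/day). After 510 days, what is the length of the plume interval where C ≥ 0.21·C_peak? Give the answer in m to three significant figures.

The plume is Gaussian with σ = √(2Dt) = √(2 × 0.50 × 510) = 22.58 m.
C/C_peak = exp(−Δx²/(2σ²)) = 0.21 ⇒ Δx = σ·√(−2 ln 0.21) = 22.58 × 1.767 = 39.90 m.
Width = 2Δx = 79.8 m.

79.8 m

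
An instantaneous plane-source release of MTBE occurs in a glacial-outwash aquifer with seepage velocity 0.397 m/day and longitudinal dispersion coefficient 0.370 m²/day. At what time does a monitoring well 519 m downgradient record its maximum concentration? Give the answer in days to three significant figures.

For the 1D instantaneous-source solution, setting ∂C/∂t = 0 at fixed x gives v²t² + 2Dt − x² = 0, so t = (√(D² + v²x²) − D)/v².
√(D² + v²x²) = √(0.370² + 0.397² × 519²) = 206.0; v² = 0.157609.
t = (206.0 − 0.370)/0.157609 = 1300 days (vs. the pure-advection estimate x/v = 1310 d).

1300 days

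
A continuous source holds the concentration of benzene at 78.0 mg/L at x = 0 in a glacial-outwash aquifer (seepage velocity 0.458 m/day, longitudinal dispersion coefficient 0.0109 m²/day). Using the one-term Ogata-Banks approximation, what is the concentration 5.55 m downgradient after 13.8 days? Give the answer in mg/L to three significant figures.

71.8 mg/L

For a continuous step input, C/C₀ ≈ ½·erfc((x−vt)/(2√(Dt))).
vt = 0.458 × 13.8 = 6.3204 m and 2√(Dt) = 2√(0.0109 × 13.8) = 0.7757 m.
Argument (x−vt)/(2√(Dt)) = (5.55 − 6.3204)/0.7757 = -0.9932; ½·erfc(-0.9932) = 0.9199.
C = 78.0 × 0.9199 = 71.8 mg/L.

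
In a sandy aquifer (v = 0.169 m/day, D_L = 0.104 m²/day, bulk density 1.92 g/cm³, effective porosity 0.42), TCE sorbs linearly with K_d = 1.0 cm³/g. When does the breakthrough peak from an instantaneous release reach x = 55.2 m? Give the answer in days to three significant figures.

1800 days

Retardation factor R = 1 + ρ_b·K_d/n = 1 + 1.92 × 1.0/0.42 = 5.571.
Sorption retards both mechanisms: v_R = v/R = 0.03034 m/day, D_R = D/R = 0.01867 m²/day.
Peak time from v_R²t² + 2D_R t − x² = 0: t = (√(D_R² + v_R²x²) − D_R)/v_R².
√(D_R² + v_R²x²) = √(0.01867² + 0.03034² × 55.2²) = 1.675; v_R² = 0.0009205.
t = (1.675 − 0.01867)/0.0009205 = 1800 days.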